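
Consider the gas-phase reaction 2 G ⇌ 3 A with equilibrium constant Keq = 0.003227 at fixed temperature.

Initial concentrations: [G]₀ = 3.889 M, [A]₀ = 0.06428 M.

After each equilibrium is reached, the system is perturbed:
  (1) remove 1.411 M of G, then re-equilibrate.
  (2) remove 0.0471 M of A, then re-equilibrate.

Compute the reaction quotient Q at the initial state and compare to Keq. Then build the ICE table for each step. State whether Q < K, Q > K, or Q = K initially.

Q₀ = 1.7561e-05 vs Keq = 0.003227 ⇒ Q<K, forward
Step 1:
                  G         A
  init        3.889   0.06428
  Δ         -0.1927     0.289
  eq          3.696    0.3533
  solve Keq expr → x = 0.09633; check Q = 0.003227
Then remove 1.411 M of G.
Step 2:
                  G         A
  init        2.285    0.3533
  Δ         0.06154   -0.0923
  eq          2.347     0.261
  solve Keq expr → x = -0.03077; check Q = 0.003227
Then remove 0.0471 M of A.
Step 3:
                  G         A
  init        2.347    0.2139
  Δ        -0.02992   0.04488
  eq          2.317    0.2587
  solve Keq expr → x = 0.01496; check Q = 0.003227

Q₀ = 1.7561e-05; Q < K (proceeds forward)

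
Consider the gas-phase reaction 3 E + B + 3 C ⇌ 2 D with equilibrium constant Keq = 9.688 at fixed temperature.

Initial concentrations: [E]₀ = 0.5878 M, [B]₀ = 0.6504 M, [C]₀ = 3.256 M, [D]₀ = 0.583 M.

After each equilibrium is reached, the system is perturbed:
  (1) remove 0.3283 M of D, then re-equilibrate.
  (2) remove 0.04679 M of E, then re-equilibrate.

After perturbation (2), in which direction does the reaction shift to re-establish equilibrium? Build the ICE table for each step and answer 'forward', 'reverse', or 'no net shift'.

Q₀ = 0.07454 vs Keq = 9.688 ⇒ Q<K, forward
Step 1:
                   E          B          C          D
  Initial     0.5878     0.6504      3.256      0.583
  Change     -0.4035    -0.1345    -0.4035      0.269
  Equil       0.1843     0.5159      2.852      0.852
  solve Keq expr → x = 0.1345; check Q = 9.688
Then remove 0.3283 M of D.
Step 2:
                   E          B          C          D
  Initial     0.1843     0.5159      2.852     0.5237
  Change    -0.04284   -0.01428   -0.04284    0.02856
  Equil       0.1414     0.5016       2.81     0.5523
  solve Keq expr → x = 0.01428; check Q = 9.688
Then remove 0.04679 M of E.
Step 3:
                   E          B          C          D
  Initial    0.09465     0.5016       2.81     0.5523
  Change     0.03925    0.01308    0.03925   -0.02616
  Equil       0.1339     0.5147      2.849     0.5261
  solve Keq expr → x = -0.01308; check Q = 9.688

Direction: reverse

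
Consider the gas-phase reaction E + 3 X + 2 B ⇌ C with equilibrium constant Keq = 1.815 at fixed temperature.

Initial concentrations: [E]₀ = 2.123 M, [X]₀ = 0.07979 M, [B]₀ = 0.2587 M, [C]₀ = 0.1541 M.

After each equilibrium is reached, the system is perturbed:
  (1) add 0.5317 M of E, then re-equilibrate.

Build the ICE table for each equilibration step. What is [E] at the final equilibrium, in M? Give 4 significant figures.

Q₀ = 2135 vs Keq = 1.815 ⇒ Q>K, reverse
Step 1:
                    E           X           B           C
  init          2.123     0.07979      0.2587      0.1541
  Δ            0.1029      0.3088      0.2059     -0.1029
  eq            2.226      0.3886      0.4646     0.05117
  solve Keq expr → x = -0.1029; check Q = 1.815
Then add 0.5317 M of E.
Step 2:
                    E           X           B           C
  init          2.758      0.3886      0.4646     0.05117
  Δ         -0.004169    -0.01251   -0.008337    0.004169
  eq            2.753      0.3761      0.4562     0.05533
  solve Keq expr → x = 0.004169; check Q = 1.815

[E]_eq = 2.753 M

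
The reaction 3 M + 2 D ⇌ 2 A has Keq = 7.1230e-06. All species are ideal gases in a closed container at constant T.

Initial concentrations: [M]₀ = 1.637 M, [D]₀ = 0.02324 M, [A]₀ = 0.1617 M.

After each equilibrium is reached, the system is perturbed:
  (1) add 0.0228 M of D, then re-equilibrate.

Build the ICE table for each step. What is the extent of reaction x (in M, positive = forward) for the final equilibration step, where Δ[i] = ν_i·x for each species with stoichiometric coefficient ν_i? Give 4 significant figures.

Q₀ = 11.04 vs Keq = 7.1230e-06 ⇒ Q>K, reverse
Step 1:
                    M           D           A
  I             1.637     0.02324      0.1617
  C            0.2407      0.1604     -0.1604
  E             1.878      0.1837    0.001261
  solve Keq expr → x = -0.08022; check Q = 7.1230e-06
Then add 0.0228 M of D.
Step 2:
                    M           D           A
  I             1.878      0.2065    0.001261
  C       -2.3285e-04 -1.5523e-04  1.5523e-04
  E             1.877      0.2063    0.001417
  solve Keq expr → x = 7.7617e-05; check Q = 7.1230e-06

x = 7.7617e-05 M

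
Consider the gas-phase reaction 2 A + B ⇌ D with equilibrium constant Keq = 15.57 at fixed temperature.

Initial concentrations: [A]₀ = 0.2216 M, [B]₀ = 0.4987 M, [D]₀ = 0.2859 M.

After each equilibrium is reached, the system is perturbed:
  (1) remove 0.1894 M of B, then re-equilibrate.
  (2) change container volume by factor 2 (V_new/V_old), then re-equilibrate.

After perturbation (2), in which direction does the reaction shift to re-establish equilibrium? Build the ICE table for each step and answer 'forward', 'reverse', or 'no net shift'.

Direction: reverse

Q₀ = 11.67 vs Keq = 15.57 ⇒ Q<K, forward
Step 1:
                  A         B         D
  Initial    0.2216    0.4987    0.2859
  Change   -0.02347  -0.01174   0.01174
  Equil      0.1981     0.487    0.2976
  solve Keq expr → x = 0.01174; check Q = 15.57
Then remove 0.1894 M of B.
Step 2:
                  A         B         D
  Initial    0.1981    0.2976    0.2976
  Change    0.03917   0.01958  -0.01958
  Equil      0.2373    0.3171    0.2781
  solve Keq expr → x = -0.01958; check Q = 15.57
Then change container volume by factor 2 (V_new/V_old).
Step 3:
                  A         B         D
  Initial    0.1186    0.1586     0.139
  Change     0.0683   0.03415  -0.03415
  Equil      0.1869    0.1927    0.1049
  solve Keq expr → x = -0.03415; check Q = 15.57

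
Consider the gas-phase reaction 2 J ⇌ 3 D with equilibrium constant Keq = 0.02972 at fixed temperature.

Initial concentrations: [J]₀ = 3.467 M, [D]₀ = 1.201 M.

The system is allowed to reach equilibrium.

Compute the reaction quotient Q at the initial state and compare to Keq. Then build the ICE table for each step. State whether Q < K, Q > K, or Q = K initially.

Q₀ = 0.1441 vs Keq = 0.02972 ⇒ Q>K, reverse
Step 1:
                   J          D
  Initial      3.467      1.201
  Change      0.3007     -0.451
  Equil        3.768       0.75
  solve Keq expr → x = -0.1503; check Q = 0.02972

Q₀ = 0.1441; Q > K (proceeds reverse)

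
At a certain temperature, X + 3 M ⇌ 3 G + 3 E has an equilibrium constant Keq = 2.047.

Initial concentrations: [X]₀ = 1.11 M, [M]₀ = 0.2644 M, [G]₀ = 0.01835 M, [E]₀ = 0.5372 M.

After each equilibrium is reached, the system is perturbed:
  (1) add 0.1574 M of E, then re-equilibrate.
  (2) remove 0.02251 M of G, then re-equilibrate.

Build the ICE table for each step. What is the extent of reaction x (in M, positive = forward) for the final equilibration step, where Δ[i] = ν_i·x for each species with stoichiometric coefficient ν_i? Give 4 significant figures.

Q₀ = 4.6688e-05 vs Keq = 2.047 ⇒ Q<K, forward
Step 1:
                    X           M           G           E
  init           1.11      0.2644     0.01835      0.5372
  Δ          -0.05496     -0.1649      0.1649      0.1649
  eq            1.055     0.09952      0.1832      0.7021
  solve Keq expr → x = 0.05496; check Q = 2.047
Then add 0.1574 M of E.
Step 2:
                    X           M           G           E
  init          1.055     0.09952      0.1832      0.8595
  Δ          0.004111     0.01233    -0.01233    -0.01233
  eq            1.059      0.1119      0.1709      0.8471
  solve Keq expr → x = -0.004111; check Q = 2.047
Then remove 0.02251 M of G.
Step 3:
                    X           M           G           E
  init          1.059      0.1119      0.1484      0.8471
  Δ         -0.002749   -0.008247    0.008247    0.008247
  eq            1.056      0.1036      0.1566      0.8554
  solve Keq expr → x = 0.002749; check Q = 2.047

x = 0.002749 M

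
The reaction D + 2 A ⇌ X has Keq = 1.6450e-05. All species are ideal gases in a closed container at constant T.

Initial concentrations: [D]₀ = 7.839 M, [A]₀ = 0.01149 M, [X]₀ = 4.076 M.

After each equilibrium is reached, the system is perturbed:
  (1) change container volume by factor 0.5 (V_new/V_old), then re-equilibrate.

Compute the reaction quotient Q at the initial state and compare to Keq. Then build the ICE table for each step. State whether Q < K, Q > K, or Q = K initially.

Q₀ = 3939 vs Keq = 1.6450e-05 ⇒ Q>K, reverse
Step 1:
                  D         A         X
  init        7.839   0.01149     4.076
  Δ           4.063     8.126    -4.063
  eq           11.9     8.138   0.01297
  solve Keq expr → x = -4.063; check Q = 1.6450e-05
Then change container volume by factor 0.5 (V_new/V_old).
Step 2:
                  D         A         X
  init         23.8     16.28   0.02593
  Δ        -0.07555   -0.1511   0.07555
  eq          23.73     16.12    0.1015
  solve Keq expr → x = 0.07555; check Q = 1.6450e-05

Q₀ = 3939; Q > K (proceeds reverse)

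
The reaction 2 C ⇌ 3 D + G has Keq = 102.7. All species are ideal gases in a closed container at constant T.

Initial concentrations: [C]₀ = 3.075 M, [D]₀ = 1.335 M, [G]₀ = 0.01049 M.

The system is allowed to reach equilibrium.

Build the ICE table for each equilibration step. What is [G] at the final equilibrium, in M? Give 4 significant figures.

[G]_eq = 1.063 M

Q₀ = 0.00264 vs Keq = 102.7 ⇒ Q<K, forward
Step 1:
                  C         D         G
  I           3.075     1.335   0.01049
  C          -2.106     3.159     1.053
  E          0.9693     4.494     1.063
  solve Keq expr → x = 1.053; check Q = 102.7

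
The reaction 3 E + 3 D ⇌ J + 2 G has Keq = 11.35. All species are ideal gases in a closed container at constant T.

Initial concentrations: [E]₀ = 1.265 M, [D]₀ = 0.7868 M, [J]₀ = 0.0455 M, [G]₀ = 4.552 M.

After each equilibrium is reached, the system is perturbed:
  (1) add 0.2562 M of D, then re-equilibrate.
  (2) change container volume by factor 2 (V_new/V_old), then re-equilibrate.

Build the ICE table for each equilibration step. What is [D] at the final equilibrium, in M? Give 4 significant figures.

Q₀ = 0.9562 vs Keq = 11.35 ⇒ Q<K, forward
Step 1:
                    E           D           J           G
  I             1.265      0.7868      0.0455       4.552
  C           -0.2105     -0.2105     0.07017      0.1403
  E             1.054      0.5763      0.1157       4.692
  solve Keq expr → x = 0.07017; check Q = 11.35
Then add 0.2562 M of D.
Step 2:
                    E           D           J           G
  I             1.054      0.8325      0.1157       4.692
  C           -0.1142     -0.1142     0.03807     0.07615
  E            0.9403      0.7183      0.1537       4.768
  solve Keq expr → x = 0.03807; check Q = 11.35
Then change container volume by factor 2 (V_new/V_old).
Step 3:
                    E           D           J           G
  I            0.4701      0.3591     0.07687       2.384
  C            0.1069      0.1069    -0.03563    -0.07126
  E             0.577       0.466     0.04125       2.313
  solve Keq expr → x = -0.03563; check Q = 11.35

[D]_eq = 0.466 M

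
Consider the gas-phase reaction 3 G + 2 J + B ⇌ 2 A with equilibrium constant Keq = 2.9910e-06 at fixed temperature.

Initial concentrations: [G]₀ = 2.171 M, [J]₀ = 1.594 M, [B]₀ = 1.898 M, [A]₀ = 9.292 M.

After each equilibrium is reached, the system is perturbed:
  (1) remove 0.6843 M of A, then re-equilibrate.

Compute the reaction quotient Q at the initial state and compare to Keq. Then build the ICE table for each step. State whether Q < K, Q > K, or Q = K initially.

Q₀ = 1.75 vs Keq = 2.9910e-06 ⇒ Q>K, reverse
Step 1:
                   G          J          B          A
  Initial      2.171      1.594      1.898      9.292
  Change       11.21      7.471      3.736     -7.471
  Equil        13.38      9.065      5.634      1.821
  solve Keq expr → x = -3.736; check Q = 2.9910e-06
Then remove 0.6843 M of A.
Step 2:
                   G          J          B          A
  Initial      13.38      9.065      5.634      1.136
  Change     -0.6577    -0.4385    -0.2192     0.4385
  Equil        12.72      8.627      5.414      1.575
  solve Keq expr → x = 0.2192; check Q = 2.9910e-06

Q₀ = 1.75; Q > K (proceeds reverse)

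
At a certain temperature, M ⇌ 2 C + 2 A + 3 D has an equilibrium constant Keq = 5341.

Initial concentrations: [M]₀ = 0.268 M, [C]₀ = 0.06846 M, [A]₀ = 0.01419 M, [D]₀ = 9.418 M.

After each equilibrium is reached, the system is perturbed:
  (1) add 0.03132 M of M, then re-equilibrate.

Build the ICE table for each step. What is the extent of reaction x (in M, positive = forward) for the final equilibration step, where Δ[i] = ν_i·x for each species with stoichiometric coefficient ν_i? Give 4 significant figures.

x = 0.02393 M

Q₀ = 0.002942 vs Keq = 5341 ⇒ Q<K, forward
Step 1:
                   M          C          A          D
  Initial      0.268    0.06846    0.01419      9.418
  Change     -0.2509     0.5019     0.5019     0.7528
  Equil      0.01706     0.5703     0.5161      10.17
  solve Keq expr → x = 0.2509; check Q = 5341
Then add 0.03132 M of M.
Step 2:
                   M          C          A          D
  Initial    0.04838     0.5703     0.5161      10.17
  Change    -0.02393    0.04787    0.04787     0.0718
  Equil      0.02445     0.6182     0.5639      10.24
  solve Keq expr → x = 0.02393; check Q = 5341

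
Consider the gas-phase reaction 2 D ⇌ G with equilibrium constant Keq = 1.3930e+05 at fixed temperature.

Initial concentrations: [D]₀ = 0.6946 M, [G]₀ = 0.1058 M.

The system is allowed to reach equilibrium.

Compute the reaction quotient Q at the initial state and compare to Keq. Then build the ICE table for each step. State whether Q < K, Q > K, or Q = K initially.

Q₀ = 0.2193 vs Keq = 1.3930e+05 ⇒ Q<K, forward
Step 1:
                   D          G
  Initial     0.6946     0.1058
  Change     -0.6928     0.3464
  Equil     0.001802     0.4522
  solve Keq expr → x = 0.3464; check Q = 1.3930e+05

Q₀ = 0.2193; Q < K (proceeds forward)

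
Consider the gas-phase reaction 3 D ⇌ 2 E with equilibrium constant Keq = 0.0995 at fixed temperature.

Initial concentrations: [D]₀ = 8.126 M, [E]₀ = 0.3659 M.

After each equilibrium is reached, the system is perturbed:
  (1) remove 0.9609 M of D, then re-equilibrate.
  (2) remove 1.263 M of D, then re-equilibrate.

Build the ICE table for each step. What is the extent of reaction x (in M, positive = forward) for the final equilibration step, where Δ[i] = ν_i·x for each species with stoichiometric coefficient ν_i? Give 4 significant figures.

x = -0.243 M

Q₀ = 2.4951e-04 vs Keq = 0.0995 ⇒ Q<K, forward
Step 1:
                  D         E
  Initial     8.126    0.3659
  Change     -3.763     2.509
  Equil       4.363     2.875
  solve Keq expr → x = 1.254; check Q = 0.0995
Then remove 0.9609 M of D.
Step 2:
                  D         E
  Initial     3.402     2.875
  Change     0.5685    -0.379
  Equil       3.971     2.496
  solve Keq expr → x = -0.1895; check Q = 0.0995
Then remove 1.263 M of D.
Step 3:
                  D         E
  Initial     2.708     2.496
  Change     0.7291   -0.4861
  Equil       3.437      2.01
  solve Keq expr → x = -0.243; check Q = 0.0995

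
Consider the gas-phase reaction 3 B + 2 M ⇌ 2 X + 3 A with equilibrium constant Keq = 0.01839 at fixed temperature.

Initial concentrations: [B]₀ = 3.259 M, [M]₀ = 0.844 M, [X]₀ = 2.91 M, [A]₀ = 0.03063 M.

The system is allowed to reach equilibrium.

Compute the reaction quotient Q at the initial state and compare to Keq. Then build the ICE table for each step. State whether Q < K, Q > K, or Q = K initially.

Q₀ = 9.8694e-06; Q < K (proceeds forward)

Q₀ = 9.8694e-06 vs Keq = 0.01839 ⇒ Q<K, forward
Step 1:
                    B           M           X           A
  Initial       3.259       0.844        2.91     0.03063
  Change      -0.2567     -0.1712      0.1712      0.2567
  Equil         3.002      0.6728       3.081      0.2874
  solve Keq expr → x = 0.08558; check Q = 0.01839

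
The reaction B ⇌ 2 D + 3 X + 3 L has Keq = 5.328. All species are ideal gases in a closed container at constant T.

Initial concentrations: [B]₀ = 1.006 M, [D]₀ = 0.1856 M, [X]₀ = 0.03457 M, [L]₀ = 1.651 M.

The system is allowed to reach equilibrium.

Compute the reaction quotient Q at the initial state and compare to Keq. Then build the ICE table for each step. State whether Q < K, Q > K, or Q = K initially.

Q₀ = 6.3664e-06; Q < K (proceeds forward)

Q₀ = 6.3664e-06 vs Keq = 5.328 ⇒ Q<K, forward
Step 1:
                   B          D          X          L
  I            1.006     0.1856    0.03457      1.651
  C          -0.2613     0.5226     0.7838     0.7838
  E           0.7447     0.7082     0.8184      2.435
  solve Keq expr → x = 0.2613; check Q = 5.328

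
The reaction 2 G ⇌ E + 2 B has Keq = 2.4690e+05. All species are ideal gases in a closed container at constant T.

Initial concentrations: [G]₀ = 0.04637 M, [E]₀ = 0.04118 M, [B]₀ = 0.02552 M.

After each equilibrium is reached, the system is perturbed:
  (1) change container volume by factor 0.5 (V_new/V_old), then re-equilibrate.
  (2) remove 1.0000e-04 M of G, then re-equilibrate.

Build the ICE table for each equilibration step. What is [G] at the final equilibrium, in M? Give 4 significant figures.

[G]_eq = 1.0363e-04 M

Q₀ = 0.01247 vs Keq = 2.4690e+05 ⇒ Q<K, forward
Step 1:
                    G           E           B
  Initial     0.04637     0.04118     0.02552
  Change     -0.04633     0.02317     0.04633
  Equil    3.6682e-05     0.06435     0.07185
  solve Keq expr → x = 0.02317; check Q = 2.4690e+05
Then change container volume by factor 0.5 (V_new/V_old).
Step 2:
                    G           E           B
  Initial  7.3363e-05      0.1287      0.1437
  Change   3.0360e-05 -1.5180e-05 -3.0360e-05
  Equil    1.0372e-04      0.1287      0.1437
  solve Keq expr → x = -1.5180e-05; check Q = 2.4690e+05
Then remove 1.0000e-04 M of G.
Step 3:
                    G           E           B
  Initial  3.7234e-06      0.1287      0.1437
  Change   9.9908e-05 -4.9954e-05 -9.9908e-05
  Equil    1.0363e-04      0.1286      0.1436
  solve Keq expr → x = -4.9954e-05; check Q = 2.4690e+05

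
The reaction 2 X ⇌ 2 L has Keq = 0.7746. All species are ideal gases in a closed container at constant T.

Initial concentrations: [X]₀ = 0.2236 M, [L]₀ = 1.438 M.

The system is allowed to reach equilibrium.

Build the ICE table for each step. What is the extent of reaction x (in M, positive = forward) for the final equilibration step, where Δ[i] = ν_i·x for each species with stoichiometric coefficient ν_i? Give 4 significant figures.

x = -0.3301 M

Q₀ = 41.36 vs Keq = 0.7746 ⇒ Q>K, reverse
Step 1:
                    X           L
  Initial      0.2236       1.438
  Change       0.6602     -0.6602
  Equil        0.8838      0.7778
  solve Keq expr → x = -0.3301; check Q = 0.7746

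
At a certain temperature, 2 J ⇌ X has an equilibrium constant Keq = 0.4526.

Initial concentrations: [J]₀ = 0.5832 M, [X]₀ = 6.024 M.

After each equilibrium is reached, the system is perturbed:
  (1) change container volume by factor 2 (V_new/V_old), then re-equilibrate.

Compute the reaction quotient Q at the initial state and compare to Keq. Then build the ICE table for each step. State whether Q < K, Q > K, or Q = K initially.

Q₀ = 17.71; Q > K (proceeds reverse)

Q₀ = 17.71 vs Keq = 0.4526 ⇒ Q>K, reverse
Step 1:
                   J          X
  init        0.5832      6.024
  Δ            2.641      -1.32
  eq           3.224      4.704
  solve Keq expr → x = -1.32; check Q = 0.4526
Then change container volume by factor 2 (V_new/V_old).
Step 2:
                   J          X
  init         1.612      2.352
  Δ           0.5343    -0.2671
  eq           2.146      2.085
  solve Keq expr → x = -0.2671; check Q = 0.4526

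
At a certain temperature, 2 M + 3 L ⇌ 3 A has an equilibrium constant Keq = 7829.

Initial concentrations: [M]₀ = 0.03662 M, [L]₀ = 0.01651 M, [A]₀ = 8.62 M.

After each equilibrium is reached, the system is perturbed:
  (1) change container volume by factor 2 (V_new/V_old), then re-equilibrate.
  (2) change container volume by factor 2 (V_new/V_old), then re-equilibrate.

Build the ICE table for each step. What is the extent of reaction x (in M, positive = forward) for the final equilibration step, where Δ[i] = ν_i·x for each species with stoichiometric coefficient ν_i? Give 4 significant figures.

x = -0.02157 M

Q₀ = 1.0613e+11 vs Keq = 7829 ⇒ Q>K, reverse
Step 1:
                    M           L           A
  init        0.03662     0.01651        8.62
  Δ            0.4324      0.6486     -0.6486
  eq            0.469      0.6651       7.971
  solve Keq expr → x = -0.2162; check Q = 7829
Then change container volume by factor 2 (V_new/V_old).
Step 2:
                    M           L           A
  init         0.2345      0.3325       3.986
  Δ           0.06782      0.1017     -0.1017
  eq           0.3023      0.4343       3.884
  solve Keq expr → x = -0.03391; check Q = 7829
Then change container volume by factor 2 (V_new/V_old).
Step 3:
                    M           L           A
  init         0.1512      0.2171       1.942
  Δ           0.04314     0.06471    -0.06471
  eq           0.1943      0.2818       1.877
  solve Keq expr → x = -0.02157; check Q = 7829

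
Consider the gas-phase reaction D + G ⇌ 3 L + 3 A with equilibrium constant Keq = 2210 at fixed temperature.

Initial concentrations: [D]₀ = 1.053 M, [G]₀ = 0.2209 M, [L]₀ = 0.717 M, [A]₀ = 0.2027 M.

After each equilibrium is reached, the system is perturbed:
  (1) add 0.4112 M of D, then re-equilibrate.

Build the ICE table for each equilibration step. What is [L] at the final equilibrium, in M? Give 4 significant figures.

Q₀ = 0.0132 vs Keq = 2210 ⇒ Q<K, forward
Step 1:
                    D           G           L           A
  Initial       1.053      0.2209       0.717      0.2027
  Change        -0.22       -0.22        0.66        0.66
  Equil         0.833  9.1046e-04       1.377      0.8627
  solve Keq expr → x = 0.22; check Q = 2210
Then add 0.4112 M of D.
Step 2:
                    D           G           L           A
  Initial       1.244  9.1046e-04       1.377      0.8627
  Change  -2.9767e-04 -2.9767e-04  8.9300e-04  8.9300e-04
  Equil         1.244  6.1279e-04       1.378      0.8636
  solve Keq expr → x = 2.9767e-04; check Q = 2210

[L]_eq = 1.378 M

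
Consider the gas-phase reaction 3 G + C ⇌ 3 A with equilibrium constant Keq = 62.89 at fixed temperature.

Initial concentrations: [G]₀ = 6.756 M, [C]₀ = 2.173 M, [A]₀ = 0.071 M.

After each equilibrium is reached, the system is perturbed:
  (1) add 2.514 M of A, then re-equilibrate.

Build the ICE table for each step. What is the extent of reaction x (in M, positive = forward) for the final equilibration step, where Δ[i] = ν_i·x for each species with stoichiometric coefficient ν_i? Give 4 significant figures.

x = -0.1523 M

Q₀ = 5.3413e-07 vs Keq = 62.89 ⇒ Q<K, forward
Step 1:
                   G          C          A
  I            6.756      2.173      0.071
  C           -5.092     -1.697      5.092
  E            1.664     0.4755      5.163
  solve Keq expr → x = 1.697; check Q = 62.89
Then add 2.514 M of A.
Step 2:
                   G          C          A
  I            1.664     0.4755      7.677
  C           0.4569     0.1523    -0.4569
  E             2.12     0.6278      7.221
  solve Keq expr → x = -0.1523; check Q = 62.89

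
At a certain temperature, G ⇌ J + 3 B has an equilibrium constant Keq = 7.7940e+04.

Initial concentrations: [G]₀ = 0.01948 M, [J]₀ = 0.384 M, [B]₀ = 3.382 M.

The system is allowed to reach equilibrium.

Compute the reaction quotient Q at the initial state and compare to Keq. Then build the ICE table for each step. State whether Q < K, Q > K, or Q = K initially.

Q₀ = 762.5 vs Keq = 7.7940e+04 ⇒ Q<K, forward
Step 1:
                  G         J         B
  I         0.01948     0.384     3.382
  C        -0.01927   0.01927   0.05781
  E       2.1059e-04    0.4033      3.44
  solve Keq expr → x = 0.01927; check Q = 7.7940e+04

Q₀ = 762.5; Q < K (proceeds forward)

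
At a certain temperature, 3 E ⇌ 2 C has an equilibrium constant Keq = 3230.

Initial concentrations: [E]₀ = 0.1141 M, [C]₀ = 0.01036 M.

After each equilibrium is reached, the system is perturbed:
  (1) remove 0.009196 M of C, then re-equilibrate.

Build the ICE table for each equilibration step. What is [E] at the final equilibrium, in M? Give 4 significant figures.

[E]_eq = 0.01145 M

Q₀ = 0.07225 vs Keq = 3230 ⇒ Q<K, forward
Step 1:
                    E           C
  init         0.1141     0.01036
  Δ           -0.1017     0.06782
  eq          0.01237     0.07818
  solve Keq expr → x = 0.03391; check Q = 3230
Then remove 0.009196 M of C.
Step 2:
                    E           C
  init        0.01237     0.06898
  Δ       -9.2248e-04  6.1499e-04
  eq          0.01145      0.0696
  solve Keq expr → x = 3.0749e-04; check Q = 3230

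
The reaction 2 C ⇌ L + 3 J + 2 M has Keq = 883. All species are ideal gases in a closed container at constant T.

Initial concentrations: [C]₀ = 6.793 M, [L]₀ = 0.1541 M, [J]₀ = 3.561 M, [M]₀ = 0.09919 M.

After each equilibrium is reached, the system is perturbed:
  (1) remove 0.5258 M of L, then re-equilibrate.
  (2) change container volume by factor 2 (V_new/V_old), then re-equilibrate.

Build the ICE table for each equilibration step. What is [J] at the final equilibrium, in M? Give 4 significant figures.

[J]_eq = 5.352 M

Q₀ = 0.001484 vs Keq = 883 ⇒ Q<K, forward
Step 1:
                   C          L          J          M
  init         6.793     0.1541      3.561    0.09919
  Δ           -3.211      1.605      4.816      3.211
  eq           3.582      1.759      8.377       3.31
  solve Keq expr → x = 1.605; check Q = 883
Then remove 0.5258 M of L.
Step 2:
                   C          L          J          M
  init         3.582      1.234      8.377       3.31
  Δ          -0.1705    0.08525     0.2557     0.1705
  eq           3.412      1.319      8.633       3.48
  solve Keq expr → x = 0.08525; check Q = 883
Then change container volume by factor 2 (V_new/V_old).
Step 3:
                   C          L          J          M
  init         1.706     0.6595      4.316       1.74
  Δ          -0.6906     0.3453      1.036     0.6906
  eq           1.015      1.005      5.352      2.431
  solve Keq expr → x = 0.3453; check Q = 883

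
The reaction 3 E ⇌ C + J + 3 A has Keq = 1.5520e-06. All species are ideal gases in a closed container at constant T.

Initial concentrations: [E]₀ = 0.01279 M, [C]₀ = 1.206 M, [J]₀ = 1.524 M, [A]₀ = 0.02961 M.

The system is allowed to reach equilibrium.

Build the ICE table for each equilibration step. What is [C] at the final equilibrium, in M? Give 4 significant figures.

[C]_eq = 1.196 M

Q₀ = 22.81 vs Keq = 1.5520e-06 ⇒ Q>K, reverse
Step 1:
                   E          C          J          A
  I          0.01279      1.206      1.524    0.02961
  C          0.02921  -0.009737  -0.009737   -0.02921
  E            0.042      1.196      1.514 3.9892e-04
  solve Keq expr → x = -0.009737; check Q = 1.5520e-06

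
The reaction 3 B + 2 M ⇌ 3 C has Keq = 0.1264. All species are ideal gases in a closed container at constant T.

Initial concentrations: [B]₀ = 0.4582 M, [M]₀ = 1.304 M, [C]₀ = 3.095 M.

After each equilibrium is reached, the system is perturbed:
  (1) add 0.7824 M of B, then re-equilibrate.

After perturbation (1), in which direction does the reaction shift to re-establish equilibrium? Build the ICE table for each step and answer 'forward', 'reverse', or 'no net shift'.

Q₀ = 181.2 vs Keq = 0.1264 ⇒ Q>K, reverse
Step 1:
                    B           M           C
  Initial      0.4582       1.304       3.095
  Change        1.446      0.9638      -1.446
  Equil         1.904       2.268       1.649
  solve Keq expr → x = -0.4819; check Q = 0.1264
Then add 0.7824 M of B.
Step 2:
                    B           M           C
  Initial       2.686       2.268       1.649
  Change      -0.2975     -0.1984      0.2975
  Equil         2.389       2.069       1.947
  solve Keq expr → x = 0.09918; check Q = 0.1264

Direction: forward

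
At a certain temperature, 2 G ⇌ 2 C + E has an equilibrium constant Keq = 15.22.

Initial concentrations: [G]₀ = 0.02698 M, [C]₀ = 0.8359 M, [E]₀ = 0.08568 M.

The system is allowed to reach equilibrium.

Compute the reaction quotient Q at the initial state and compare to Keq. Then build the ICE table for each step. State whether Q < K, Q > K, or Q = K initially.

Q₀ = 82.24; Q > K (proceeds reverse)

Q₀ = 82.24 vs Keq = 15.22 ⇒ Q>K, reverse
Step 1:
                    G           C           E
  I           0.02698      0.8359     0.08568
  C           0.02837    -0.02837    -0.01418
  E           0.05535      0.8075      0.0715
  solve Keq expr → x = -0.01418; check Q = 15.22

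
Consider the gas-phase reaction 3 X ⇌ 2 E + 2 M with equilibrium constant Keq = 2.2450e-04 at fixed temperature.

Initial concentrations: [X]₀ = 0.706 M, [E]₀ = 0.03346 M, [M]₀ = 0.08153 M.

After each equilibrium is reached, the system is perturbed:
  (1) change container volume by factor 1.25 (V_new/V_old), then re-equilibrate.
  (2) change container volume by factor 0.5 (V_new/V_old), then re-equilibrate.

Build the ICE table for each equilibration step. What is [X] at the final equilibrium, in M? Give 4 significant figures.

[X]_eq = 1.066 M

Q₀ = 2.1148e-05 vs Keq = 2.2450e-04 ⇒ Q<K, forward
Step 1:
                  X         E         M
  Initial     0.706   0.03346   0.08153
  Change   -0.05206   0.03471   0.03471
  Equil      0.6539   0.06817    0.1162
  solve Keq expr → x = 0.01735; check Q = 2.2450e-04
Then change container volume by factor 1.25 (V_new/V_old).
Step 2:
                  X         E         M
  Initial    0.5232   0.05453   0.09299
  Change  -0.005123  0.003415  0.003415
  Equil       0.518   0.05795    0.0964
  solve Keq expr → x = 0.001708; check Q = 2.2450e-04
Then change container volume by factor 0.5 (V_new/V_old).
Step 3:
                  X         E         M
  Initial     1.036    0.1159    0.1928
  Change    0.03039  -0.02026  -0.02026
  Equil       1.066   0.09563    0.1725
  solve Keq expr → x = -0.01013; check Q = 2.2450e-04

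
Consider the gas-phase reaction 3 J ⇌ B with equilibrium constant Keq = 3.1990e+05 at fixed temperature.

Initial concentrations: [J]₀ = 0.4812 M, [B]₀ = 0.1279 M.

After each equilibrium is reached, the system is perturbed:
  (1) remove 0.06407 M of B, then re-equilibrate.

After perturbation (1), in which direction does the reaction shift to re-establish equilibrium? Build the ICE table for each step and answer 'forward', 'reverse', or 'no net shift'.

Q₀ = 1.148 vs Keq = 3.1990e+05 ⇒ Q<K, forward
Step 1:
                   J          B
  I           0.4812     0.1279
  C          -0.4716     0.1572
  E         0.009623     0.2851
  solve Keq expr → x = 0.1572; check Q = 3.1990e+05
Then remove 0.06407 M of B.
Step 2:
                   J          B
  I         0.009623      0.221
  C       -7.7939e-04 2.5980e-04
  E         0.008844     0.2213
  solve Keq expr → x = 2.5980e-04; check Q = 3.1990e+05

Direction: forward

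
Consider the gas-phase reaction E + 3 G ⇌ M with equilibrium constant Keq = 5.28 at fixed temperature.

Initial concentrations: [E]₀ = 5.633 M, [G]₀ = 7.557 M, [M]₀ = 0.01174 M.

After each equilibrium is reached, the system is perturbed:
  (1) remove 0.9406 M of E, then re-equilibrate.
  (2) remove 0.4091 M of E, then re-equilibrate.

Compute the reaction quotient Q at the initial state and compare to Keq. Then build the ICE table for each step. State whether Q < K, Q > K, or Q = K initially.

Q₀ = 4.8293e-06 vs Keq = 5.28 ⇒ Q<K, forward
Step 1:
                   E          G          M
  init         5.633      7.557    0.01174
  Δ           -2.348     -7.043      2.348
  eq           3.285     0.5143      2.359
  solve Keq expr → x = 2.348; check Q = 5.28
Then remove 0.9406 M of E.
Step 2:
                   E          G          M
  init         2.345     0.5143      2.359
  Δ          0.01935    0.05805   -0.01935
  eq           2.364     0.5723       2.34
  solve Keq expr → x = -0.01935; check Q = 5.28
Then remove 0.4091 M of E.
Step 3:
                   E          G          M
  init         1.955     0.5723       2.34
  Δ          0.01173    0.03519   -0.01173
  eq           1.967     0.6075      2.328
  solve Keq expr → x = -0.01173; check Q = 5.28

Q₀ = 4.8293e-06; Q < K (proceeds forward)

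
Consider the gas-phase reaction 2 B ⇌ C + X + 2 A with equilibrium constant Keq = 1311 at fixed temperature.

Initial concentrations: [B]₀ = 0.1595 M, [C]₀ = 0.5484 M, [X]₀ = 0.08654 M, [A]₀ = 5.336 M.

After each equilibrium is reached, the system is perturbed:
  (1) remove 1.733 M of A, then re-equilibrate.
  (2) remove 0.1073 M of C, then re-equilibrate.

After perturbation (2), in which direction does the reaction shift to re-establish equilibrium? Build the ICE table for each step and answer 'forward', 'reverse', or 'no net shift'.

Direction: forward

Q₀ = 53.12 vs Keq = 1311 ⇒ Q<K, forward
Step 1:
                    B           C           X           A
  I            0.1595      0.5484     0.08654       5.336
  C            -0.115     0.05751     0.05751       0.115
  E           0.04448      0.6059      0.1441       5.451
  solve Keq expr → x = 0.05751; check Q = 1311
Then remove 1.733 M of A.
Step 2:
                    B           C           X           A
  I           0.04448      0.6059      0.1441       3.718
  C          -0.01318    0.006588    0.006588     0.01318
  E            0.0313      0.6125      0.1506       3.731
  solve Keq expr → x = 0.006588; check Q = 1311
Then remove 0.1073 M of C.
Step 3:
                    B           C           X           A
  I            0.0313      0.5052      0.1506       3.731
  C         -0.002689    0.001344    0.001344    0.002689
  E           0.02861      0.5065       0.152       3.734
  solve Keq expr → x = 0.001344; check Q = 1311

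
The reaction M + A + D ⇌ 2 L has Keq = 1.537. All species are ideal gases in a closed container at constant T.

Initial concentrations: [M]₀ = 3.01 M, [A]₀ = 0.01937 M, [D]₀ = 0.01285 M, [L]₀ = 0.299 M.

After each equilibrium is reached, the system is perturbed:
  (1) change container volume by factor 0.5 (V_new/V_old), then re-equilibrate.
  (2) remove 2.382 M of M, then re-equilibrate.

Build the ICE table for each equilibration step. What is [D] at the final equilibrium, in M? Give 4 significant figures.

Q₀ = 119.3 vs Keq = 1.537 ⇒ Q>K, reverse
Step 1:
                   M          A          D          L
  I             3.01    0.01937    0.01285      0.299
  C          0.06329    0.06329    0.06329    -0.1266
  E            3.073    0.08266    0.07614     0.1724
  solve Keq expr → x = -0.06329; check Q = 1.537
Then change container volume by factor 0.5 (V_new/V_old).
Step 2:
                   M          A          D          L
  I            6.147     0.1653     0.1523     0.3448
  C         -0.02796   -0.02796   -0.02796    0.05591
  E            6.119     0.1374     0.1243     0.4008
  solve Keq expr → x = 0.02796; check Q = 1.537
Then remove 2.382 M of M.
Step 3:
                   M          A          D          L
  I            3.737     0.1374     0.1243     0.4008
  C          0.01969    0.01969    0.01969   -0.03938
  E            3.756     0.1571      0.144     0.3614
  solve Keq expr → x = -0.01969; check Q = 1.537

[D]_eq = 0.144 M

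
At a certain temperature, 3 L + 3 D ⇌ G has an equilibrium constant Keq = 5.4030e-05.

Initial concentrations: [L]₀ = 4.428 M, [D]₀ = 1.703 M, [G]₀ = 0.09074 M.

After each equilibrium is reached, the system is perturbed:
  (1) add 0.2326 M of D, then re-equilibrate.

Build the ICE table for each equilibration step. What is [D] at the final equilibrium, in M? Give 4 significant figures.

[D]_eq = 2.071 M

Q₀ = 2.1161e-04 vs Keq = 5.4030e-05 ⇒ Q>K, reverse
Step 1:
                  L         D         G
  Initial     4.428     1.703   0.09074
  Change     0.1689    0.1689  -0.05631
  Equil       4.597     1.872   0.03443
  solve Keq expr → x = -0.05631; check Q = 5.4030e-05
Then add 0.2326 M of D.
Step 2:
                  L         D         G
  Initial     4.597     2.105   0.03443
  Change   -0.03354  -0.03354   0.01118
  Equil       4.563     2.071   0.04561
  solve Keq expr → x = 0.01118; check Q = 5.4030e-05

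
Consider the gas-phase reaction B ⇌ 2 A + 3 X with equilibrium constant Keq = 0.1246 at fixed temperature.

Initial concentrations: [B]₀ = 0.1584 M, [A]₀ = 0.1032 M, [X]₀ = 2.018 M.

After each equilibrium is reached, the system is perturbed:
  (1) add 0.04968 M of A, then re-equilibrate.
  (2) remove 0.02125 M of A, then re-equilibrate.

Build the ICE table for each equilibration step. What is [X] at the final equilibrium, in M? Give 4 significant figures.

Q₀ = 0.5525 vs Keq = 0.1246 ⇒ Q>K, reverse
Step 1:
                    B           A           X
  I            0.1584      0.1032       2.018
  C           0.02385    -0.04771    -0.07156
  E            0.1823     0.05549       1.946
  solve Keq expr → x = -0.02385; check Q = 0.1246
Then add 0.04968 M of A.
Step 2:
                    B           A           X
  I            0.1823      0.1052       1.946
  C            0.0217     -0.0434    -0.06509
  E             0.204     0.06178       1.881
  solve Keq expr → x = -0.0217; check Q = 0.1246
Then remove 0.02125 M of A.
Step 3:
                    B           A           X
  I             0.204     0.04053       1.881
  C         -0.009259     0.01852     0.02778
  E            0.1947     0.05904       1.909
  solve Keq expr → x = 0.009259; check Q = 0.1246

[X]_eq = 1.909 M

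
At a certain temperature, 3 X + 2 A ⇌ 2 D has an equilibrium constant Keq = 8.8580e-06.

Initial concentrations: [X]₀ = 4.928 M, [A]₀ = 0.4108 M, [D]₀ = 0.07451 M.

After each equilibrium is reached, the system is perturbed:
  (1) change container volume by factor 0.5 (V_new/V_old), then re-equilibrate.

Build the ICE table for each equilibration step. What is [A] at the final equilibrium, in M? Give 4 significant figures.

Q₀ = 2.7489e-04 vs Keq = 8.8580e-06 ⇒ Q>K, reverse
Step 1:
                    X           A           D
  I             4.928      0.4108     0.07451
  C           0.08821     0.05881    -0.05881
  E             5.016      0.4696      0.0157
  solve Keq expr → x = -0.0294; check Q = 8.8580e-06
Then change container volume by factor 0.5 (V_new/V_old).
Step 2:
                    X           A           D
  I             10.03      0.9392      0.0314
  C          -0.07736    -0.05157     0.05157
  E             9.955      0.8876     0.08298
  solve Keq expr → x = 0.02579; check Q = 8.8580e-06

[A]_eq = 0.8876 M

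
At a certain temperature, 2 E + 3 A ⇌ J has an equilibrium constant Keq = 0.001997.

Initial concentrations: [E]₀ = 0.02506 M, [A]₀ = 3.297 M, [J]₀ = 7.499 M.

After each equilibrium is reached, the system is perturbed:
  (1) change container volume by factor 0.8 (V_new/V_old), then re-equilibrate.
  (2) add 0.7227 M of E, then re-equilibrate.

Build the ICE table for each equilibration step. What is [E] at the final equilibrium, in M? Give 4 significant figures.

[E]_eq = 3.067 M

Q₀ = 333.2 vs Keq = 0.001997 ⇒ Q>K, reverse
Step 1:
                   E          A          J
  I          0.02506      3.297      7.499
  C            2.731      4.097     -1.366
  E            2.756      7.394      6.133
  solve Keq expr → x = -1.366; check Q = 0.001997
Then change container volume by factor 0.8 (V_new/V_old).
Step 2:
                   E          A          J
  I            3.445      9.242      7.667
  C          -0.7238     -1.086     0.3619
  E            2.722      8.157      8.029
  solve Keq expr → x = 0.3619; check Q = 0.001997
Then add 0.7227 M of E.
Step 3:
                   E          A          J
  I            3.444      8.157      8.029
  C          -0.3773     -0.566     0.1887
  E            3.067      7.591      8.217
  solve Keq expr → x = 0.1887; check Q = 0.001997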